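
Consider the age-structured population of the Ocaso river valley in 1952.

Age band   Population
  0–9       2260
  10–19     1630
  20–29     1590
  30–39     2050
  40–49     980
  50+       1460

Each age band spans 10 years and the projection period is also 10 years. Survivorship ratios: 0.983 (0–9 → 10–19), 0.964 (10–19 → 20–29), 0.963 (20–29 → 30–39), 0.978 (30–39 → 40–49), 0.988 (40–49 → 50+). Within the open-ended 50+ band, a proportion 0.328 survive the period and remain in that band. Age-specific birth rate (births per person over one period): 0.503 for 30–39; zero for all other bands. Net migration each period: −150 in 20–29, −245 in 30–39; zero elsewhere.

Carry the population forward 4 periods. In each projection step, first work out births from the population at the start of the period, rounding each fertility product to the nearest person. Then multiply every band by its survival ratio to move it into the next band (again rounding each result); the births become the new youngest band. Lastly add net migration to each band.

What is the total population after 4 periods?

5804

Call the bands 1 to 6, youngest first.
[period 1]
Births: 2050 * 0.503 = 1031
Band 2: 2260 * 0.983 = 2222
Band 3: 1630 * 0.964 = 1571
Band 4: 1590 * 0.963 = 1531
Band 5: 2050 * 0.978 = 2005
Band 6: 980 * 0.988 + 1460 * 0.328 = 968 + 479 = 1447
Net migration: Band 3 − 150 → 1421; Band 4 − 245 → 1286
Giving 1031 / 2222 / 1421 / 1286 / 2005 / 1447.
[period 2]
Births: 1286 * 0.503 = 647
Band 2: 1031 * 0.983 = 1013
Band 3: 2222 * 0.964 = 2142
Band 4: 1421 * 0.963 = 1368
Band 5: 1286 * 0.978 = 1258
Band 6: 2005 * 0.988 + 1447 * 0.328 = 1981 + 475 = 2456
Net migration: Band 3 − 150 → 1992; Band 4 − 245 → 1123
Giving 647 / 1013 / 1992 / 1123 / 1258 / 2456.
[period 3]
Births: 1123 * 0.503 = 565
Band 2: 647 * 0.983 = 636
Band 3: 1013 * 0.964 = 977
Band 4: 1992 * 0.963 = 1918
Band 5: 1123 * 0.978 = 1098
Band 6: 1258 * 0.988 + 2456 * 0.328 = 1243 + 806 = 2049
Net migration: Band 3 − 150 → 827; Band 4 − 245 → 1673
Giving 565 / 636 / 827 / 1673 / 1098 / 2049.
[period 4]
Births: 1673 * 0.503 = 842
Band 2: 565 * 0.983 = 555
Band 3: 636 * 0.964 = 613
Band 4: 827 * 0.963 = 796
Band 5: 1673 * 0.978 = 1636
Band 6: 1098 * 0.988 + 2049 * 0.328 = 1085 + 672 = 1757
Net migration: Band 3 − 150 → 463; Band 4 − 245 → 551
Giving 842 / 555 / 463 / 551 / 1636 / 1757.
Total after period 4: 842 + 555 + 463 + 551 + 1636 + 1757 = 5804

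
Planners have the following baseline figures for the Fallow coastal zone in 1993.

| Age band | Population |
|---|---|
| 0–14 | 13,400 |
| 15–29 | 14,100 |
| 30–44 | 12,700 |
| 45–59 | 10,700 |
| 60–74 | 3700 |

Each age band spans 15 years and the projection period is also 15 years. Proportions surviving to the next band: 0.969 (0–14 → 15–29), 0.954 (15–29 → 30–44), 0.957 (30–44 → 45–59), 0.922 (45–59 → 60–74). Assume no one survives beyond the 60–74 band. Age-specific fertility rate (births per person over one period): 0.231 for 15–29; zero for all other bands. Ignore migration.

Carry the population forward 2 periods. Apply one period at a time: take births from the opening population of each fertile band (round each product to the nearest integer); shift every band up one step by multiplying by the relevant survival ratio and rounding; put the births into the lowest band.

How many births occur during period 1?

3257

Call the bands 1 to 5, youngest first.
Period 1.
Births: 14100 * 0.231 = 3257
Band 2: 13400 * 0.969 = 12985
Band 3: 14100 * 0.954 = 13451
Band 4: 12700 * 0.957 = 12154
Band 5: 10700 * 0.922 = 9865
→ [3257, 12985, 13451, 12154, 9865]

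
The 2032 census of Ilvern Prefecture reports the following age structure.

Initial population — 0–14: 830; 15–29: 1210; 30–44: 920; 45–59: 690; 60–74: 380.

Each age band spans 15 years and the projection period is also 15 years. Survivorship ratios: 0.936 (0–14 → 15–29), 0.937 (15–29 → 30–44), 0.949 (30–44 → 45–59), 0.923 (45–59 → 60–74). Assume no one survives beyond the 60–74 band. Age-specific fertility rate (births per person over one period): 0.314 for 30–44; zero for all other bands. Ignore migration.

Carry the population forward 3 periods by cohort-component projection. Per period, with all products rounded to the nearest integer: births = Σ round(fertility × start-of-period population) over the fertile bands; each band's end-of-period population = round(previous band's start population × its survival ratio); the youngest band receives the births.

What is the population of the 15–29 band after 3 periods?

333

Numbering the groups 1..5 from youngest to oldest:
After projecting period 1:
Births: 920 × 0.314 = 289
Group 2: 830 × 0.936 = 777
Group 3: 1210 × 0.937 = 1134
Group 4: 920 × 0.949 = 873
Group 5: 690 × 0.923 = 637
→ [289, 777, 1134, 873, 637]
After projecting period 2:
Births: 1134 × 0.314 = 356
Group 2: 289 × 0.936 = 271
Group 3: 777 × 0.937 = 728
Group 4: 1134 × 0.949 = 1076
Group 5: 873 × 0.923 = 806
→ [356, 271, 728, 1076, 806]
After projecting period 3:
Births: 728 × 0.314 = 229
Group 2: 356 × 0.936 = 333
Group 3: 271 × 0.937 = 254
Group 4: 728 × 0.949 = 691
Group 5: 1076 × 0.923 = 993
→ [229, 333, 254, 691, 993]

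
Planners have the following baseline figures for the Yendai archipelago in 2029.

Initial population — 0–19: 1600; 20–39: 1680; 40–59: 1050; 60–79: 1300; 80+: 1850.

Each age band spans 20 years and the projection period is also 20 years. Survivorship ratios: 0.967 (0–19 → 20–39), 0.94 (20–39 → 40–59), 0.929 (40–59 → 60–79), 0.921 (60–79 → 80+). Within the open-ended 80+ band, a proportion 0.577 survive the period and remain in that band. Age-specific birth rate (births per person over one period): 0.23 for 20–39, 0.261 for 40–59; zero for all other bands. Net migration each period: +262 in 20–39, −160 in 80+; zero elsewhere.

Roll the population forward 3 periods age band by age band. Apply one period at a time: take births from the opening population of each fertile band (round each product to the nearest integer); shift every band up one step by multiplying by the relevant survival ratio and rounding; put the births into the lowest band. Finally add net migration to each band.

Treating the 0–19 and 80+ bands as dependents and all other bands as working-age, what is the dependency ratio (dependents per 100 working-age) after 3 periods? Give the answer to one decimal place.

After projecting period 1:
Births: 1680 × 0.23 = 386 ; 1050 × 0.261 = 274 ⇒ total 660
20–39: 1600 × 0.967 = 1547
40–59: 1680 × 0.94 = 1579
60–79: 1050 × 0.929 = 975
80+: 1300 × 0.921 + 1850 × 0.577 = 1197 + 1067 = 2264
Net migration: 20–39 + 262 → 1809; 80+ − 160 → 2104
End of period: [660, 1809, 1579, 975, 2104]
After projecting period 2:
Births: 1809 × 0.23 = 416 ; 1579 × 0.261 = 412 ⇒ total 828
20–39: 660 × 0.967 = 638
40–59: 1809 × 0.94 = 1700
60–79: 1579 × 0.929 = 1467
80+: 975 × 0.921 + 2104 × 0.577 = 898 + 1214 = 2112
Net migration: 20–39 + 262 → 900; 80+ − 160 → 1952
End of period: [828, 900, 1700, 1467, 1952]
After projecting period 3:
Births: 900 × 0.23 = 207 ; 1700 × 0.261 = 444 ⇒ total 651
20–39: 828 × 0.967 = 801
40–59: 900 × 0.94 = 846
60–79: 1700 × 0.929 = 1579
80+: 1467 × 0.921 + 1952 × 0.577 = 1351 + 1126 = 2477
Net migration: 20–39 + 262 → 1063; 80+ − 160 → 2317
End of period: [651, 1063, 846, 1579, 2317]
Dependents (band 0–19 + band 80+) = 651 + 2317 = 2968; working-age = 3488; ratio = 2968/3488 × 100 = 85.1

85.1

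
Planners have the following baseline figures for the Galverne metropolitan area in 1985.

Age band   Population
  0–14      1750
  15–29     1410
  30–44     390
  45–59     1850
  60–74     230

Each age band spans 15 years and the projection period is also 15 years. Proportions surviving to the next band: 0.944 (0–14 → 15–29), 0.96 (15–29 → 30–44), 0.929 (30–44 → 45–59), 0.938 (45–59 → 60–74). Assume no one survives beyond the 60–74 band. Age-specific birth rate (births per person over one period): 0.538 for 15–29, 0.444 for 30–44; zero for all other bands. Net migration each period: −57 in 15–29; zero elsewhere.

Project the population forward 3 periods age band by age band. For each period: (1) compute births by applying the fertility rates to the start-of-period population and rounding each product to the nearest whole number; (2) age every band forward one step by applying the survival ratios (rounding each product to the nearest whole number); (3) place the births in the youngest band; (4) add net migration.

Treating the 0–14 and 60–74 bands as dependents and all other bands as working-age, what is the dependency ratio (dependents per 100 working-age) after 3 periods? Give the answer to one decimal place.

After projecting period 1:
Births: 1410 × 0.538 = 759, 390 × 0.444 = 173 ⇒ total 932
15–29: 1750 × 0.944 = 1652
30–44: 1410 × 0.96 = 1354
45–59: 390 × 0.929 = 362
60–74: 1850 × 0.938 = 1735
Net migration: 15–29 − 57 → 1595
Giving 932 / 1595 / 1354 / 362 / 1735.
After projecting period 2:
Births: 1595 × 0.538 = 858, 1354 × 0.444 = 601 ⇒ total 1459
15–29: 932 × 0.944 = 880
30–44: 1595 × 0.96 = 1531
45–59: 1354 × 0.929 = 1258
60–74: 362 × 0.938 = 340
Net migration: 15–29 − 57 → 823
Giving 1459 / 823 / 1531 / 1258 / 340.
After projecting period 3:
Births: 823 × 0.538 = 443, 1531 × 0.444 = 680 ⇒ total 1123
15–29: 1459 × 0.944 = 1377
30–44: 823 × 0.96 = 790
45–59: 1531 × 0.929 = 1422
60–74: 1258 × 0.938 = 1180
Net migration: 15–29 − 57 → 1320
Giving 1123 / 1320 / 790 / 1422 / 1180.
Dependents (band 0–14 + band 60–74) = 1123 + 1180 = 2303; working-age = 3532; ratio = 2303/3532 × 100 = 65.2

65.2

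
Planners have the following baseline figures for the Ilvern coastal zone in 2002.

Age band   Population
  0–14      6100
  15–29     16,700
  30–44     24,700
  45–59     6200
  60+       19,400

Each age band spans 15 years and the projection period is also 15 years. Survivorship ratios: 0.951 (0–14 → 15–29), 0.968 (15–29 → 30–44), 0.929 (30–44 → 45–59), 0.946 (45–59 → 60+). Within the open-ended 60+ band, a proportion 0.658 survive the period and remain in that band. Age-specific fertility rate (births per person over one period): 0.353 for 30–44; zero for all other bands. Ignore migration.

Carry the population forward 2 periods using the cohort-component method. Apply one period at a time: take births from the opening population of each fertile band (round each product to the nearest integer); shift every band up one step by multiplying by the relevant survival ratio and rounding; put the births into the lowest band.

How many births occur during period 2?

5707

Period 1:
Births: 24700 * 0.353 = 8719
15–29: 6100 * 0.951 = 5801
30–44: 16700 * 0.968 = 16166
45–59: 24700 * 0.929 = 22946
60+: 6200 * 0.946 + 19400 * 0.658 = 5865 + 12765 = 18630
End of period: [8719, 5801, 16166, 22946, 18630]
Period 2:
Births: 16166 * 0.353 = 5707
15–29: 8719 * 0.951 = 8292
30–44: 5801 * 0.968 = 5615
45–59: 16166 * 0.929 = 15018
60+: 22946 * 0.946 + 18630 * 0.658 = 21707 + 12259 = 33966
End of period: [5707, 8292, 5615, 15018, 33966]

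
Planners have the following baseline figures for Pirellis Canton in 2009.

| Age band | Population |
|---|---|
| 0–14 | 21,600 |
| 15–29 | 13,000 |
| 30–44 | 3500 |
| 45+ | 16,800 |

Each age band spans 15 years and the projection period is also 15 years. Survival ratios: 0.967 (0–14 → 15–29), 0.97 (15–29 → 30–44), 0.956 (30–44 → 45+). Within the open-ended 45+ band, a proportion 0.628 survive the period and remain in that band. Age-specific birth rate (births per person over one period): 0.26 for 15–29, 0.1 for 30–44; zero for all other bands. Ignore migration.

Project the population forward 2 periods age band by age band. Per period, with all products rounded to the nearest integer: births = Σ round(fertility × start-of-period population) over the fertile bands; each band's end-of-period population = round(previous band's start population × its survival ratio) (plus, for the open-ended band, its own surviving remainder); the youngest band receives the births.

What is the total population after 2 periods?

Numbering the bands 1..4 from youngest to oldest:
[period 1]
Births: 13000 × 0.26 = 3380 ; 3500 × 0.1 = 350 — total 3730
Band 2: 21600 × 0.967 = 20887
Band 3: 13000 × 0.97 = 12610
Band 4: 3500 × 0.956 + 16800 × 0.628 = 3346 + 10550 = 13896
→ [3730, 20887, 12610, 13896]
[period 2]
Births: 20887 × 0.26 = 5431 ; 12610 × 0.1 = 1261 — total 6692
Band 2: 3730 × 0.967 = 3607
Band 3: 20887 × 0.97 = 20260
Band 4: 12610 × 0.956 + 13896 × 0.628 = 12055 + 8727 = 20782
→ [6692, 3607, 20260, 20782]
Total after period 2: 6692 + 3607 + 20260 + 20782 = 51341

51341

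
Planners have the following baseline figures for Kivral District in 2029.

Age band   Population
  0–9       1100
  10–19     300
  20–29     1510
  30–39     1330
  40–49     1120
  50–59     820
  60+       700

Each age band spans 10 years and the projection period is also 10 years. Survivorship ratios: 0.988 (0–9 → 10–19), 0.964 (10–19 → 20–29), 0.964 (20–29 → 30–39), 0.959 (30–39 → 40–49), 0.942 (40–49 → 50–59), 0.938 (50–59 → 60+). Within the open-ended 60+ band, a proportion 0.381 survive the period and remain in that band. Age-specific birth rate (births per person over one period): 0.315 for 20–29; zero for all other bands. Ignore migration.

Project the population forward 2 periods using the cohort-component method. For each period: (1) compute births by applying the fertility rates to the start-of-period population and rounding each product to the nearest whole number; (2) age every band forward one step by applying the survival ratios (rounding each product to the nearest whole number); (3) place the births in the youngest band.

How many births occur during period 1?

476

Let band 1 be 0–9 through band 7 = 60+.
Period 1:
Births: 1510 × 0.315 = 476
Band 2: 1100 × 0.988 = 1087
Band 3: 300 × 0.964 = 289
Band 4: 1510 × 0.964 = 1456
Band 5: 1330 × 0.959 = 1275
Band 6: 1120 × 0.942 = 1055
Band 7: 820 × 0.938 + 700 × 0.381 = 769 + 267 = 1036
Population now: 0–9=476, 10–19=1087, 20–29=289, 30–39=1456, 40–49=1275, 50–59=1055, 60+=1036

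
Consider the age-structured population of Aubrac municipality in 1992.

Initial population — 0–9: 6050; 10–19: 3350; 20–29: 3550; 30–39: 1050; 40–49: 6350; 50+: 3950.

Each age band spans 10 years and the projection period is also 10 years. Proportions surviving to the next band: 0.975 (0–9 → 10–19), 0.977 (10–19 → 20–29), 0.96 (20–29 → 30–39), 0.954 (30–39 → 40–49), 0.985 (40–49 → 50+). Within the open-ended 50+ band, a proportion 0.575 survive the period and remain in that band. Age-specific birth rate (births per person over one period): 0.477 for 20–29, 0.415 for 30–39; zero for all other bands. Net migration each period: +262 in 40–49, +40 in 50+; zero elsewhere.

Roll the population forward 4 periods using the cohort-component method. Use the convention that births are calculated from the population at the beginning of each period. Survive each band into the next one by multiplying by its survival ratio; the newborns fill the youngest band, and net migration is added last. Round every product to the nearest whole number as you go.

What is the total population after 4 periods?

Call the bands 1 to 6, youngest first.
Period 1:
Births: 3550 * 0.477 = 1693  |  1050 * 0.415 = 436 ⇒ total 2129
Band 2: 6050 * 0.975 = 5899
Band 3: 3350 * 0.977 = 3273
Band 4: 3550 * 0.96 = 3408
Band 5: 1050 * 0.954 = 1002
Band 6: 6350 * 0.985 + 3950 * 0.575 = 6255 + 2271 = 8526
Net migration: Band 5 + 262 → 1264; Band 6 + 40 → 8566
End of period: [2129, 5899, 3273, 3408, 1264, 8566]
Period 2:
Births: 3273 * 0.477 = 1561  |  3408 * 0.415 = 1414 ⇒ total 2975
Band 2: 2129 * 0.975 = 2076
Band 3: 5899 * 0.977 = 5763
Band 4: 3273 * 0.96 = 3142
Band 5: 3408 * 0.954 = 3251
Band 6: 1264 * 0.985 + 8566 * 0.575 = 1245 + 4925 = 6170
Net migration: Band 5 + 262 → 3513; Band 6 + 40 → 6210
End of period: [2975, 2076, 5763, 3142, 3513, 6210]
Period 3:
Births: 5763 * 0.477 = 2749  |  3142 * 0.415 = 1304 ⇒ total 4053
Band 2: 2975 * 0.975 = 2901
Band 3: 2076 * 0.977 = 2028
Band 4: 5763 * 0.96 = 5532
Band 5: 3142 * 0.954 = 2997
Band 6: 3513 * 0.985 + 6210 * 0.575 = 3460 + 3571 = 7031
Net migration: Band 5 + 262 → 3259; Band 6 + 40 → 7071
End of period: [4053, 2901, 2028, 5532, 3259, 7071]
Period 4:
Births: 2028 * 0.477 = 967  |  5532 * 0.415 = 2296 ⇒ total 3263
Band 2: 4053 * 0.975 = 3952
Band 3: 2901 * 0.977 = 2834
Band 4: 2028 * 0.96 = 1947
Band 5: 5532 * 0.954 = 5278
Band 6: 3259 * 0.985 + 7071 * 0.575 = 3210 + 4066 = 7276
Net migration: Band 5 + 262 → 5540; Band 6 + 40 → 7316
End of period: [3263, 3952, 2834, 1947, 5540, 7316]
Total after period 4: 3263 + 3952 + 2834 + 1947 + 5540 + 7316 = 24852

24852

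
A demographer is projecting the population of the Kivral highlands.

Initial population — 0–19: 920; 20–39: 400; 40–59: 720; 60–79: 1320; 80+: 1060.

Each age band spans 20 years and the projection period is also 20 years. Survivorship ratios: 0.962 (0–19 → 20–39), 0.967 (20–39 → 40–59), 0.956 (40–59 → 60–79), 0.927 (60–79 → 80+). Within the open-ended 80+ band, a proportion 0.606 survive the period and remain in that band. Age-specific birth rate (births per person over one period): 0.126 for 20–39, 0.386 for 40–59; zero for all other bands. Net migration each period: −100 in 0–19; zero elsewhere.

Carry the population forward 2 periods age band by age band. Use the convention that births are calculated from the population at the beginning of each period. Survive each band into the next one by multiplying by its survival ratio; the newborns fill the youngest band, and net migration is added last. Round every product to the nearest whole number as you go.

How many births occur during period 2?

(Bands numbered youngest = 1 to oldest = 5.)
Period 1.
Births: 400 × 0.126 = 50 ; 720 × 0.386 = 278 → total 328
Band 2: 920 × 0.962 = 885
Band 3: 400 × 0.967 = 387
Band 4: 720 × 0.956 = 688
Band 5: 1320 × 0.927 + 1060 × 0.606 = 1224 + 642 = 1866
Net migration: Band 1 − 100 → 228
Giving 228 / 885 / 387 / 688 / 1866.
Period 2.
Births: 885 × 0.126 = 112 ; 387 × 0.386 = 149 → total 261
Band 2: 228 × 0.962 = 219
Band 3: 885 × 0.967 = 856
Band 4: 387 × 0.956 = 370
Band 5: 688 × 0.927 + 1866 × 0.606 = 638 + 1131 = 1769
Net migration: Band 1 − 100 → 161
Giving 161 / 219 / 856 / 370 / 1769.

261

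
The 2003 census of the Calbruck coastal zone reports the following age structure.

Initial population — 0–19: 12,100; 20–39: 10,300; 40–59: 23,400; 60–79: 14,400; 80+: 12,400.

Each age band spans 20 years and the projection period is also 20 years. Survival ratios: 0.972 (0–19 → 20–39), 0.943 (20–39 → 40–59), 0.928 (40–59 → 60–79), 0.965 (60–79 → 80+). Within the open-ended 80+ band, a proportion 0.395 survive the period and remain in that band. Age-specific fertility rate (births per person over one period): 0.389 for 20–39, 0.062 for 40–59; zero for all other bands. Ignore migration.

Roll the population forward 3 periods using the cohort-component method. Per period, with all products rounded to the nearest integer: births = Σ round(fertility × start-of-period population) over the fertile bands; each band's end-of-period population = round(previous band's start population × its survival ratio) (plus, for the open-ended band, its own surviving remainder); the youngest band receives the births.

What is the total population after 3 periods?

After projecting period 1:
Births: 10300 × 0.389 = 4007 ; 23400 × 0.062 = 1451 ⇒ total 5458
20–39: 12100 × 0.972 = 11761
40–59: 10300 × 0.943 = 9713
60–79: 23400 × 0.928 = 21715
80+: 14400 × 0.965 + 12400 × 0.395 = 13896 + 4898 = 18794
Population now: 0–19=5458, 20–39=11761, 40–59=9713, 60–79=21715, 80+=18794
After projecting period 2:
Births: 11761 × 0.389 = 4575 ; 9713 × 0.062 = 602 ⇒ total 5177
20–39: 5458 × 0.972 = 5305
40–59: 11761 × 0.943 = 11091
60–79: 9713 × 0.928 = 9014
80+: 21715 × 0.965 + 18794 × 0.395 = 20955 + 7424 = 28379
Population now: 0–19=5177, 20–39=5305, 40–59=11091, 60–79=9014, 80+=28379
After projecting period 3:
Births: 5305 × 0.389 = 2064 ; 11091 × 0.062 = 688 ⇒ total 2752
20–39: 5177 × 0.972 = 5032
40–59: 5305 × 0.943 = 5003
60–79: 11091 × 0.928 = 10292
80+: 9014 × 0.965 + 28379 × 0.395 = 8699 + 11210 = 19909
Population now: 0–19=2752, 20–39=5032, 40–59=5003, 60–79=10292, 80+=19909
Total after period 3: 2752 + 5032 + 5003 + 10292 + 19909 = 42988

42988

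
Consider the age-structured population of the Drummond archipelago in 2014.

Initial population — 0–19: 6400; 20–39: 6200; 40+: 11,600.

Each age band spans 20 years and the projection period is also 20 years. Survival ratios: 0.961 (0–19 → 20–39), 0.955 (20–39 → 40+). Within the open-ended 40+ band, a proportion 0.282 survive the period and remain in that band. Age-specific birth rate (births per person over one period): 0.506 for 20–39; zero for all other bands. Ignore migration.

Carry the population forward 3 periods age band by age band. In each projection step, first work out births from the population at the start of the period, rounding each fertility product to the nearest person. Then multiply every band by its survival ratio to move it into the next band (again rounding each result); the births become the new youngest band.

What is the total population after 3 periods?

9783

(Bands numbered youngest = 1 to oldest = 3.)
[period 1]
Births: 6200 * 0.506 = 3137
Band 2: 6400 * 0.961 = 6150
Band 3: 6200 * 0.955 + 11600 * 0.282 = 5921 + 3271 = 9192
End of period: [3137, 6150, 9192]
[period 2]
Births: 6150 * 0.506 = 3112
Band 2: 3137 * 0.961 = 3015
Band 3: 6150 * 0.955 + 9192 * 0.282 = 5873 + 2592 = 8465
End of period: [3112, 3015, 8465]
[period 3]
Births: 3015 * 0.506 = 1526
Band 2: 3112 * 0.961 = 2991
Band 3: 3015 * 0.955 + 8465 * 0.282 = 2879 + 2387 = 5266
End of period: [1526, 2991, 5266]
Total after period 3: 1526 + 2991 + 5266 = 9783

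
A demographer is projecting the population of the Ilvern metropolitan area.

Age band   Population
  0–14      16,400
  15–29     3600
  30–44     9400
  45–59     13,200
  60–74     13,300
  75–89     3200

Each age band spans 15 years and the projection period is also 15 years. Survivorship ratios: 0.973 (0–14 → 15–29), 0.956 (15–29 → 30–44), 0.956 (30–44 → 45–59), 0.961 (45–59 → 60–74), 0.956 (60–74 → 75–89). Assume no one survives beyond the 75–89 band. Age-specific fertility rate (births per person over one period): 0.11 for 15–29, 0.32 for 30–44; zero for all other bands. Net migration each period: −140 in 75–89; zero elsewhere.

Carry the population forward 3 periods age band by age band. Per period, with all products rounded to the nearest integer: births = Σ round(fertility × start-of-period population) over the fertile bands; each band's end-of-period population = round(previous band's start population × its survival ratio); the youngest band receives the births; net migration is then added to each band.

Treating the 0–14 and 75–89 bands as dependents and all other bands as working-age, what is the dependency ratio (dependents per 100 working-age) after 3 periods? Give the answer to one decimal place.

56.4

[period 1]
Births: 3600 × 0.11 = 396, 9400 × 0.32 = 3008 ⇒ total 3404
15–29: 16400 × 0.973 = 15957
30–44: 3600 × 0.956 = 3442
45–59: 9400 × 0.956 = 8986
60–74: 13200 × 0.961 = 12685
75–89: 13300 × 0.956 = 12715
Net migration: 75–89 − 140 → 12575
End of period: [3404, 15957, 3442, 8986, 12685, 12575]
[period 2]
Births: 15957 × 0.11 = 1755, 3442 × 0.32 = 1101 ⇒ total 2856
15–29: 3404 × 0.973 = 3312
30–44: 15957 × 0.956 = 15255
45–59: 3442 × 0.956 = 3291
60–74: 8986 × 0.961 = 8636
75–89: 12685 × 0.956 = 12127
Net migration: 75–89 − 140 → 11987
End of period: [2856, 3312, 15255, 3291, 8636, 11987]
[period 3]
Births: 3312 × 0.11 = 364, 15255 × 0.32 = 4882 ⇒ total 5246
15–29: 2856 × 0.973 = 2779
30–44: 3312 × 0.956 = 3166
45–59: 15255 × 0.956 = 14584
60–74: 3291 × 0.961 = 3163
75–89: 8636 × 0.956 = 8256
Net migration: 75–89 − 140 → 8116
End of period: [5246, 2779, 3166, 14584, 3163, 8116]
Dependents (band 0–14 + band 75–89) = 5246 + 8116 = 13362; working-age = 23692; ratio = 13362/23692 × 100 = 56.4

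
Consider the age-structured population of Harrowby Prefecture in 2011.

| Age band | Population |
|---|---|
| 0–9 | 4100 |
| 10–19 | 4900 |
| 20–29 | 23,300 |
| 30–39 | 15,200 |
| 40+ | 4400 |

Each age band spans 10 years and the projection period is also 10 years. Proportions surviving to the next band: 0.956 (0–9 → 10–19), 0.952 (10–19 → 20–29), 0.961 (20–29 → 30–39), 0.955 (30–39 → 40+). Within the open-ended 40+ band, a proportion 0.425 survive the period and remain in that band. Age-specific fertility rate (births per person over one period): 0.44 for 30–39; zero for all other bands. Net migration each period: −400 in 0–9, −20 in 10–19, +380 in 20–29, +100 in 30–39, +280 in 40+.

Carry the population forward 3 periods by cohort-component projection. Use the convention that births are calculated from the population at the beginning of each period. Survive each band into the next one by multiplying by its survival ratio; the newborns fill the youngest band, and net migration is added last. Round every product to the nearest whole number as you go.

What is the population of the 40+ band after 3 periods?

17263

— Period 1 —
Births: 15200 * 0.44 = 6688
10–19: 4100 * 0.956 = 3920
20–29: 4900 * 0.952 = 4665
30–39: 23300 * 0.961 = 22391
40+: 15200 * 0.955 + 4400 * 0.425 = 14516 + 1870 = 16386
Net migration: 0–9 − 400 → 6288; 10–19 − 20 → 3900; 20–29 + 380 → 5045; 30–39 + 100 → 22491; 40+ + 280 → 16666
Population now: 0–9=6288, 10–19=3900, 20–29=5045, 30–39=22491, 40+=16666
— Period 2 —
Births: 22491 * 0.44 = 9896
10–19: 6288 * 0.956 = 6011
20–29: 3900 * 0.952 = 3713
30–39: 5045 * 0.961 = 4848
40+: 22491 * 0.955 + 16666 * 0.425 = 21479 + 7083 = 28562
Net migration: 0–9 − 400 → 9496; 10–19 − 20 → 5991; 20–29 + 380 → 4093; 30–39 + 100 → 4948; 40+ + 280 → 28842
Population now: 0–9=9496, 10–19=5991, 20–29=4093, 30–39=4948, 40+=28842
— Period 3 —
Births: 4948 * 0.44 = 2177
10–19: 9496 * 0.956 = 9078
20–29: 5991 * 0.952 = 5703
30–39: 4093 * 0.961 = 3933
40+: 4948 * 0.955 + 28842 * 0.425 = 4725 + 12258 = 16983
Net migration: 0–9 − 400 → 1777; 10–19 − 20 → 9058; 20–29 + 380 → 6083; 30–39 + 100 → 4033; 40+ + 280 → 17263
Population now: 0–9=1777, 10–19=9058, 20–29=6083, 30–39=4033, 40+=17263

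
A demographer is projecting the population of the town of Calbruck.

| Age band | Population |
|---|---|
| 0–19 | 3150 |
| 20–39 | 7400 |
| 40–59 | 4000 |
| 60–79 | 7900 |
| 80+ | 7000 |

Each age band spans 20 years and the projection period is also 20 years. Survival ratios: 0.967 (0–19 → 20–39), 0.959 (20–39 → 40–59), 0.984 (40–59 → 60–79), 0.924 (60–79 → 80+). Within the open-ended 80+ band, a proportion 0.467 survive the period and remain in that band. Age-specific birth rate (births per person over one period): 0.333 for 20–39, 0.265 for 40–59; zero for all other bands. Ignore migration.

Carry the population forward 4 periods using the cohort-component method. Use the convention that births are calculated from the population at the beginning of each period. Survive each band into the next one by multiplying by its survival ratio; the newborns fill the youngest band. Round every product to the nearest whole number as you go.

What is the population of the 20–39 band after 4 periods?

Period 1:
Births: 7400 * 0.333 = 2464, 4000 * 0.265 = 1060 — total 3524
20–39: 3150 * 0.967 = 3046
40–59: 7400 * 0.959 = 7097
60–79: 4000 * 0.984 = 3936
80+: 7900 * 0.924 + 7000 * 0.467 = 7300 + 3269 = 10569
Giving 3524 / 3046 / 7097 / 3936 / 10569.
Period 2:
Births: 3046 * 0.333 = 1014, 7097 * 0.265 = 1881 — total 2895
20–39: 3524 * 0.967 = 3408
40–59: 3046 * 0.959 = 2921
60–79: 7097 * 0.984 = 6983
80+: 3936 * 0.924 + 10569 * 0.467 = 3637 + 4936 = 8573
Giving 2895 / 3408 / 2921 / 6983 / 8573.
Period 3:
Births: 3408 * 0.333 = 1135, 2921 * 0.265 = 774 — total 1909
20–39: 2895 * 0.967 = 2799
40–59: 3408 * 0.959 = 3268
60–79: 2921 * 0.984 = 2874
80+: 6983 * 0.924 + 8573 * 0.467 = 6452 + 4004 = 10456
Giving 1909 / 2799 / 3268 / 2874 / 10456.
Period 4:
Births: 2799 * 0.333 = 932, 3268 * 0.265 = 866 — total 1798
20–39: 1909 * 0.967 = 1846
40–59: 2799 * 0.959 = 2684
60–79: 3268 * 0.984 = 3216
80+: 2874 * 0.924 + 10456 * 0.467 = 2656 + 4883 = 7539
Giving 1798 / 1846 / 2684 / 3216 / 7539.

1846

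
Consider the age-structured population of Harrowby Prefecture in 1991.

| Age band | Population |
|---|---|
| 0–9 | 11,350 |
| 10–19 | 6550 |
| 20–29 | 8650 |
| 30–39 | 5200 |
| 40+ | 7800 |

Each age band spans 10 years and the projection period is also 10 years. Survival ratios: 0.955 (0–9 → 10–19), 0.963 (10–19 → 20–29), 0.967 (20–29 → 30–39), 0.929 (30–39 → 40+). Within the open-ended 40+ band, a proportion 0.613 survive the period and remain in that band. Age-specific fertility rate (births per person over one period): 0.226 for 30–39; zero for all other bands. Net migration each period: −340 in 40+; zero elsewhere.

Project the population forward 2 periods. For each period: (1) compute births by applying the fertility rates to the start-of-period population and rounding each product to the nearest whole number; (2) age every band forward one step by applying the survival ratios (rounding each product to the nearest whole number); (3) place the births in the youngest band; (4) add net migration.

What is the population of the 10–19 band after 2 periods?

1122

[period 1]
Births: 5200 × 0.226 = 1175
10–19: 11350 × 0.955 = 10839
20–29: 6550 × 0.963 = 6308
30–39: 8650 × 0.967 = 8365
40+: 5200 × 0.929 + 7800 × 0.613 = 4831 + 4781 = 9612
Net migration: 40+ − 340 → 9272
→ [1175, 10839, 6308, 8365, 9272]
[period 2]
Births: 8365 × 0.226 = 1890
10–19: 1175 × 0.955 = 1122
20–29: 10839 × 0.963 = 10438
30–39: 6308 × 0.967 = 6100
40+: 8365 × 0.929 + 9272 × 0.613 = 7771 + 5684 = 13455
Net migration: 40+ − 340 → 13115
→ [1890, 1122, 10438, 6100, 13115]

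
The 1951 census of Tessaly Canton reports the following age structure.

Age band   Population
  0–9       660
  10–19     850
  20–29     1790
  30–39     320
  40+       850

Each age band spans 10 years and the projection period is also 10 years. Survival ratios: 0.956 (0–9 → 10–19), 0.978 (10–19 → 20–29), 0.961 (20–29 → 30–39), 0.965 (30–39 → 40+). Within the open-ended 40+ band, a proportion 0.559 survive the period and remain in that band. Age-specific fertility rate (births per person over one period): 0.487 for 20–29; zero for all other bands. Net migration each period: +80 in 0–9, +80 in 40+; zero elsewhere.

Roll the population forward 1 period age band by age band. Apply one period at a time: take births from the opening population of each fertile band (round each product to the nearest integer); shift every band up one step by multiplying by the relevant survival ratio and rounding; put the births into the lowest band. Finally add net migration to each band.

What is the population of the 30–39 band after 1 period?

Call the bands 1 to 5, youngest first.
Period 1:
Births: 1790 × 0.487 = 872
Band 2: 660 × 0.956 = 631
Band 3: 850 × 0.978 = 831
Band 4: 1790 × 0.961 = 1720
Band 5: 320 × 0.965 + 850 × 0.559 = 309 + 475 = 784
Net migration: Band 1 + 80 → 952; Band 5 + 80 → 864
Population now: 0–9=952, 10–19=631, 20–29=831, 30–39=1720, 40+=864

1720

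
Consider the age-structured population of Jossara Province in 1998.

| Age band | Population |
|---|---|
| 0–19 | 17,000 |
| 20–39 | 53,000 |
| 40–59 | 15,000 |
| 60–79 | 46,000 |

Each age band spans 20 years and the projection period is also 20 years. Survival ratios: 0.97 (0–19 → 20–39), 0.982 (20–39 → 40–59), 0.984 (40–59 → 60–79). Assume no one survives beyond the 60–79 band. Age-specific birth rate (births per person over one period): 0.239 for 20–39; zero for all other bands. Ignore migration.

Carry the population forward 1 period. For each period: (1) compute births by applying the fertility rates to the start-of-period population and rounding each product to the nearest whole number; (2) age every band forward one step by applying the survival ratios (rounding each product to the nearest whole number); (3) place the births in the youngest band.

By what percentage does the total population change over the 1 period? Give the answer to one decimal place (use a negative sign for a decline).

-26.7

Let band 1 be 0–19 through band 4 = 60–79.
Period 1:
Births: 53000 × 0.239 = 12667
Band 2: 17000 × 0.97 = 16490
Band 3: 53000 × 0.982 = 52046
Band 4: 15000 × 0.984 = 14760
Giving 12667 / 16490 / 52046 / 14760.
Total: 131000 → 95963; change = -35037; percentage change = -26.7%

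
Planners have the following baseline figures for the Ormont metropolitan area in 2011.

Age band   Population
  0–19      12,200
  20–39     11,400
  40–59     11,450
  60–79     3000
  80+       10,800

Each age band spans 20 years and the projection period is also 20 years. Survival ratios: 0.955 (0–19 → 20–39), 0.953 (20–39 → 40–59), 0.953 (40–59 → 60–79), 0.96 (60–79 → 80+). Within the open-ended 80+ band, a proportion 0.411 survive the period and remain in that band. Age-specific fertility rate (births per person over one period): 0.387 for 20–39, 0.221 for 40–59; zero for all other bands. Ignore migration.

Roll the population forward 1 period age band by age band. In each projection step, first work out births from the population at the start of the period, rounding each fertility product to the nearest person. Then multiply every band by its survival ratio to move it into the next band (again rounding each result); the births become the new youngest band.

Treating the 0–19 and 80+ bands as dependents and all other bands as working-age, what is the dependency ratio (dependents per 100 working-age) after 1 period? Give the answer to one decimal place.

(Groups numbered youngest = 1 to oldest = 5.)
[period 1]
Births: 11400 × 0.387 = 4412 ; 11450 × 0.221 = 2530 ⇒ total 6942
Group 2: 12200 × 0.955 = 11651
Group 3: 11400 × 0.953 = 10864
Group 4: 11450 × 0.953 = 10912
Group 5: 3000 × 0.96 + 10800 × 0.411 = 2880 + 4439 = 7319
→ [6942, 11651, 10864, 10912, 7319]
Dependents (band 0–19 + band 80+) = 6942 + 7319 = 14261; working-age = 33427; ratio = 14261/33427 × 100 = 42.7

42.7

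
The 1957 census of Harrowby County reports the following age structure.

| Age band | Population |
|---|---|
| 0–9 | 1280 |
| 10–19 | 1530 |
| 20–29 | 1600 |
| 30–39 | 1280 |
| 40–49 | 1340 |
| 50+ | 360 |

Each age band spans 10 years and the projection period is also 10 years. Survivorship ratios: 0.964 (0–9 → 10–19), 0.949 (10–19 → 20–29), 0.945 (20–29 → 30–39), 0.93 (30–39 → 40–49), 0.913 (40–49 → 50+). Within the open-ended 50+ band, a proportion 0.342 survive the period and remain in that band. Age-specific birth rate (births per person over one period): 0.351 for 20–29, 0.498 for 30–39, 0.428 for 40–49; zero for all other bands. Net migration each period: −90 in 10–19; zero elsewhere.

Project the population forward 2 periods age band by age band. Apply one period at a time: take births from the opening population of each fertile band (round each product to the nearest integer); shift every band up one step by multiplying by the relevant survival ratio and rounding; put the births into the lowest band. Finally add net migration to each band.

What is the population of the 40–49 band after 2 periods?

1406

[period 1]
Births: 1600 × 0.351 = 562 ; 1280 × 0.498 = 637 ; 1340 × 0.428 = 574 — total 1773
10–19: 1280 × 0.964 = 1234
20–29: 1530 × 0.949 = 1452
30–39: 1600 × 0.945 = 1512
40–49: 1280 × 0.93 = 1190
50+: 1340 × 0.913 + 360 × 0.342 = 1223 + 123 = 1346
Net migration: 10–19 − 90 → 1144
→ [1773, 1144, 1452, 1512, 1190, 1346]
[period 2]
Births: 1452 × 0.351 = 510 ; 1512 × 0.498 = 753 ; 1190 × 0.428 = 509 — total 1772
10–19: 1773 × 0.964 = 1709
20–29: 1144 × 0.949 = 1086
30–39: 1452 × 0.945 = 1372
40–49: 1512 × 0.93 = 1406
50+: 1190 × 0.913 + 1346 × 0.342 = 1086 + 460 = 1546
Net migration: 10–19 − 90 → 1619
→ [1772, 1619, 1086, 1372, 1406, 1546]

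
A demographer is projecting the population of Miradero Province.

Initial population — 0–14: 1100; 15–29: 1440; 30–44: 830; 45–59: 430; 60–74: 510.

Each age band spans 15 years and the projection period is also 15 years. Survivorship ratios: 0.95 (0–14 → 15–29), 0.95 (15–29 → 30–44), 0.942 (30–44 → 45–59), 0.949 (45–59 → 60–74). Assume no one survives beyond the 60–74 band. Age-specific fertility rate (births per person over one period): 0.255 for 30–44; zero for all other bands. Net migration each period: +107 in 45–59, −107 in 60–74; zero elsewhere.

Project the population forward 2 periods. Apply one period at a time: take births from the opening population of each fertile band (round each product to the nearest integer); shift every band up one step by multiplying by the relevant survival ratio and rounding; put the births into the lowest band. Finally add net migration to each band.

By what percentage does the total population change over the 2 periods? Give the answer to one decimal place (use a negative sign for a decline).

-14.7

[period 1]
Births: 830 × 0.255 = 212
15–29: 1100 × 0.95 = 1045
30–44: 1440 × 0.95 = 1368
45–59: 830 × 0.942 = 782
60–74: 430 × 0.949 = 408
Net migration: 45–59 + 107 → 889; 60–74 − 107 → 301
End of period: [212, 1045, 1368, 889, 301]
[period 2]
Births: 1368 × 0.255 = 349
15–29: 212 × 0.95 = 201
30–44: 1045 × 0.95 = 993
45–59: 1368 × 0.942 = 1289
60–74: 889 × 0.949 = 844
Net migration: 45–59 + 107 → 1396; 60–74 − 107 → 737
End of period: [349, 201, 993, 1396, 737]
Total: 4310 → 3676; change = -634; percentage change = -14.7%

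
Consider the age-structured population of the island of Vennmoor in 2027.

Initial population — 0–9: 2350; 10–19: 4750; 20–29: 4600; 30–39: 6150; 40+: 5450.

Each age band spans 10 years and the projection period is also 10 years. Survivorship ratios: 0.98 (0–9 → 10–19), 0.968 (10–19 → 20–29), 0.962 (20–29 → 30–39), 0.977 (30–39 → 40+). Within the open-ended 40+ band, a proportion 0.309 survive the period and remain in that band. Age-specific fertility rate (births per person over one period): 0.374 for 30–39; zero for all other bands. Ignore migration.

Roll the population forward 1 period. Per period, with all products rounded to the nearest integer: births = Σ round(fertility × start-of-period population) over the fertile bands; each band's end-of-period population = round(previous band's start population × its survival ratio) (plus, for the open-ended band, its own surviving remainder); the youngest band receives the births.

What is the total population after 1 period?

21319

[period 1]
Births: 6150 × 0.374 = 2300
10–19: 2350 × 0.98 = 2303
20–29: 4750 × 0.968 = 4598
30–39: 4600 × 0.962 = 4425
40+: 6150 × 0.977 + 5450 × 0.309 = 6009 + 1684 = 7693
End of period: [2300, 2303, 4598, 4425, 7693]
Total after period 1: 2300 + 2303 + 4598 + 4425 + 7693 = 21319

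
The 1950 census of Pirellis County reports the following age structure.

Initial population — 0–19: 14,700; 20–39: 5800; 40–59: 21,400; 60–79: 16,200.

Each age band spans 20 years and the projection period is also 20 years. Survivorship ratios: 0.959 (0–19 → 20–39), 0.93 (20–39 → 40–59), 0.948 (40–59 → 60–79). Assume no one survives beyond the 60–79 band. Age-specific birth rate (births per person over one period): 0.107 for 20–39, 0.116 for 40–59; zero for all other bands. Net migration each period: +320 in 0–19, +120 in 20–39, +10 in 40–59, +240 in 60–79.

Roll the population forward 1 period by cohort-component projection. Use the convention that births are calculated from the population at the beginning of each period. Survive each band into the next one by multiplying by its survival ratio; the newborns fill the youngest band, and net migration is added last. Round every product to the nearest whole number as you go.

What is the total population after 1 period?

43571

After projecting period 1:
Births: 5800 × 0.107 = 621, 21400 × 0.116 = 2482 → 3103
20–39: 14700 × 0.959 = 14097
40–59: 5800 × 0.93 = 5394
60–79: 21400 × 0.948 = 20287
Net migration: 0–19 + 320 → 3423; 20–39 + 120 → 14217; 40–59 + 10 → 5404; 60–79 + 240 → 20527
Giving 3423 / 14217 / 5404 / 20527.
Total after period 1: 3423 + 14217 + 5404 + 20527 = 43571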